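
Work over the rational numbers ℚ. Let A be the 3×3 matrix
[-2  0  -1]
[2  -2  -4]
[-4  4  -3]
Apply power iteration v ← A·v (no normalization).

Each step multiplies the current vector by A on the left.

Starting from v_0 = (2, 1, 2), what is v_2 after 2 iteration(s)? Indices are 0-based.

v_0 = (2, 1, 2).
v_1 = A·v_0 = (-6, -6, -10).
v_2 = A·v_1 = (22, 40, 30).

v_2 = (22, 40, 30)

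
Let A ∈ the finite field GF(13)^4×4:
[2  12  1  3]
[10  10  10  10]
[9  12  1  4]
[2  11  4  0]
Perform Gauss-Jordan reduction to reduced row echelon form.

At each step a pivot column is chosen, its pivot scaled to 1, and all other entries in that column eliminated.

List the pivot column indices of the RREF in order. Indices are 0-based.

pivot columns: 0, 1, 2

[1] R0 /= 2  ⇒  (1, 6, 7, 8)
     R1 -= 10·R0  ⇒  (0, 2, 5, 8)
     R2 -= 9·R0  ⇒  (0, 10, 3, 10)
     R3 -= 2·R0  ⇒  (0, 12, 3, 10)
[2] R1 /= 2  ⇒  (0, 1, 9, 4)
     R0 -= 6·R1  ⇒  (1, 0, 5, 10)
     R2 -= 10·R1  ⇒  (0, 0, 4, 9)
     R3 -= 12·R1  ⇒  (0, 0, 12, 1)
[3] R2 /= 4  ⇒  (0, 0, 1, 12)
     R0 -= 5·R2  ⇒  (1, 0, 0, 2)
     R1 -= 9·R2  ⇒  (0, 1, 0, 0)
     R3 -= 12·R2  ⇒  (0, 0, 0, 0)
column 3 empty below row 3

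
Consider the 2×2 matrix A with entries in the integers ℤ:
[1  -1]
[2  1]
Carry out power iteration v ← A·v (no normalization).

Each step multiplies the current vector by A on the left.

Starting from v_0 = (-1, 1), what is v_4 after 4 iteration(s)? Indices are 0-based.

v_4 = (11, 1)

v_0 = (-1, 1).
v_1 = A·v_0 = (-2, -1).
v_2 = A·v_1 = (-1, -5).
v_3 = A·v_2 = (4, -7).
v_4 = A·v_3 = (11, 1).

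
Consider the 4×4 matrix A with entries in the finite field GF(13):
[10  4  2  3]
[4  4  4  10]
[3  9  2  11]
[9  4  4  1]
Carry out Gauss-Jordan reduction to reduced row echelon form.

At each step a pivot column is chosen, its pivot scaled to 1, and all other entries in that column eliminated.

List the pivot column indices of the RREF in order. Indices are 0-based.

[1] R0 /= 10  ⇒  (1, 3, 8, 12)
     R1 -= 4·R0  ⇒  (0, 5, 11, 1)
     R2 -= 3·R0  ⇒  (0, 0, 4, 1)
     R3 -= 9·R0  ⇒  (0, 3, 10, 10)
[2] R1 /= 5  ⇒  (0, 1, 10, 8)
     R0 -= 3·R1  ⇒  (1, 0, 4, 1)
     R3 -= 3·R1  ⇒  (0, 0, 6, 12)
[3] R2 /= 4  ⇒  (0, 0, 1, 10)
     R0 -= 4·R2  ⇒  (1, 0, 0, 0)
     R1 -= 10·R2  ⇒  (0, 1, 0, 12)
     R3 -= 6·R2  ⇒  (0, 0, 0, 4)
[4] R3 /= 4  ⇒  (0, 0, 0, 1)
     R1 -= 12·R3  ⇒  (0, 1, 0, 0)
     R2 -= 10·R3  ⇒  (0, 0, 1, 0)

pivot columns: 0, 1, 2, 3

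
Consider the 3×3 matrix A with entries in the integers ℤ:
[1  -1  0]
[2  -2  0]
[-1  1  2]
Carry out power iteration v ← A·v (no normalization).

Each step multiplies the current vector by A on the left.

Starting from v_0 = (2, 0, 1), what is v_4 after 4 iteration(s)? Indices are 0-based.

v_0 = (2, 0, 1).
v_1 = A·v_0 = (2, 4, 0).
v_2 = A·v_1 = (-2, -4, 2).
v_3 = A·v_2 = (2, 4, 2).
v_4 = A·v_3 = (-2, -4, 6).

v_4 = (-2, -4, 6)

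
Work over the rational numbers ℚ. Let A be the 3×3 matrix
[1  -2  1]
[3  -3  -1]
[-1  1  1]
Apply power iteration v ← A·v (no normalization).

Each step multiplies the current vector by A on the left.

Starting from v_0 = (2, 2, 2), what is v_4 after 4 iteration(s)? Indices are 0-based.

v_4 = (-16, -22, 6)

v_0 = (2, 2, 2).
v_1 = A·v_0 = (0, -2, 2).
v_2 = A·v_1 = (6, 4, 0).
v_3 = A·v_2 = (-2, 6, -2).
v_4 = A·v_3 = (-16, -22, 6).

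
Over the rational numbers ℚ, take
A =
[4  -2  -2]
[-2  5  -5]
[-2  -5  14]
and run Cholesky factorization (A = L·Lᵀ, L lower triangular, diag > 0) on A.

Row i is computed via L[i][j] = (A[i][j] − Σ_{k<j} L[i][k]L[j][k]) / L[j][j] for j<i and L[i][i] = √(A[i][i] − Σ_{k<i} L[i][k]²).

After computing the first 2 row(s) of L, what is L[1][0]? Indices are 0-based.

Step 1: L[0][0] = √(4) = 2.
  L[1][0] = (-2) / L[0][0] = -1.
Step 2: L[1][1] = √(4) = 2.

L[1][0] = -1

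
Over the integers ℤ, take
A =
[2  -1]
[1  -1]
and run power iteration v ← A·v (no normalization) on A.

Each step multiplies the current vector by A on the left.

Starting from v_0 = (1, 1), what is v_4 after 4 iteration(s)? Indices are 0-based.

v_4 = (5, 2)

v_0 = (1, 1).
v_1 = A·v_0 = (1, 0).
v_2 = A·v_1 = (2, 1).
v_3 = A·v_2 = (3, 1).
v_4 = A·v_3 = (5, 2).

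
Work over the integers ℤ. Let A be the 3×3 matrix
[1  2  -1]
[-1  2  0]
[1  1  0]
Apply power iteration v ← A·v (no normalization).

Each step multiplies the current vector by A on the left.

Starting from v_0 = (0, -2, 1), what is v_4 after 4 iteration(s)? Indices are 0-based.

v_4 = (16, 18, -3)

v_0 = (0, -2, 1).
v_1 = A·v_0 = (-5, -4, -2).
v_2 = A·v_1 = (-11, -3, -9).
v_3 = A·v_2 = (-8, 5, -14).
v_4 = A·v_3 = (16, 18, -3).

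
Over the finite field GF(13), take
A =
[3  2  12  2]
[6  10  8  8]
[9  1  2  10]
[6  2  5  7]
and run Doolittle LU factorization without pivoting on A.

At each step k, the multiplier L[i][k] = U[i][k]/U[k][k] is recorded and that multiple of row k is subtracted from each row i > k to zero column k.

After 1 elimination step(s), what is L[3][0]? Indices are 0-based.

L[3][0] = 2

[col 0] pivot 3
  R1 -= 2*R0 → (0, 6, 10, 4)  (L[1][0] := 2)
  R2 -= 3*R0 → (0, 8, 5, 4)  (L[2][0] := 3)
  R3 -= 2*R0 → (0, 11, 7, 3)  (L[3][0] := 2)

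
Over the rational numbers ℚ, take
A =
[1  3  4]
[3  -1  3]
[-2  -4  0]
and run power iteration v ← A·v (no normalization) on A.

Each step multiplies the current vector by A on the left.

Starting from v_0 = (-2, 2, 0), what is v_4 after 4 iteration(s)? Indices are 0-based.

v_0 = (-2, 2, 0).
v_1 = A·v_0 = (4, -8, -4).
v_2 = A·v_1 = (-36, 8, 24).
v_3 = A·v_2 = (84, -44, 40).
v_4 = A·v_3 = (112, 416, 8).

v_4 = (112, 416, 8)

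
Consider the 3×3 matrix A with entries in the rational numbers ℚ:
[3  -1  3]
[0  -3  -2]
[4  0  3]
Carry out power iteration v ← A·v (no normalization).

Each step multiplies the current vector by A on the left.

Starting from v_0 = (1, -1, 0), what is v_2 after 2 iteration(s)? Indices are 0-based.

v_2 = (21, -17, 28)

v_0 = (1, -1, 0).
v_1 = A·v_0 = (4, 3, 4).
v_2 = A·v_1 = (21, -17, 28).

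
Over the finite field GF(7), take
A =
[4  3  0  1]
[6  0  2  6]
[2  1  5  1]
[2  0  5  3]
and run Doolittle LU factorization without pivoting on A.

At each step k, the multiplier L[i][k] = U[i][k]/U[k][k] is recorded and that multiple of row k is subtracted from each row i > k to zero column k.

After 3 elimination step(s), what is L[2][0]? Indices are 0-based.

k=0: U[0][0]=4
  eliminate (1,0): mult=5, new row 1: (0, 6, 2, 1); set L[1][0]=5
  eliminate (2,0): mult=4, new row 2: (0, 3, 5, 4); set L[2][0]=4
  eliminate (3,0): mult=4, new row 3: (0, 2, 5, 6); set L[3][0]=4
k=1: U[1][1]=6
  eliminate (2,1): mult=4, new row 2: (0, 0, 4, 0); set L[2][1]=4
  eliminate (3,1): mult=5, new row 3: (0, 0, 2, 1); set L[3][1]=5
k=2: U[2][2]=4
  eliminate (3,2): mult=4, new row 3: (0, 0, 0, 1); set L[3][2]=4

L[2][0] = 4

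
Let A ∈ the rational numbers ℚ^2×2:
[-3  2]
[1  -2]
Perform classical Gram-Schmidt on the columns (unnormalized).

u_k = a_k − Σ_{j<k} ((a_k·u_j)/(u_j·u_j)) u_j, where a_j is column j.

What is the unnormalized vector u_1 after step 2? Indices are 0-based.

Step 1: u_0 = a_0 = (-3, 1).
Step 2: u_1 = a_1 − (-4/5)·u_0 = (-2/5, -6/5).

u_1 = (-2/5, -6/5)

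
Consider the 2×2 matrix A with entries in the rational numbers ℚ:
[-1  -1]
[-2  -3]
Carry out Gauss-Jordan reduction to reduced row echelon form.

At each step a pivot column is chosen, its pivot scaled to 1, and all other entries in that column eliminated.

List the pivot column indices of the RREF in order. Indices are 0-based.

step 1: normalize row 0 (÷-1) = (1, 1)
  row 1: subtract -2×row0 = (0, -1)
step 2: normalize row 1 (÷-1) = (0, 1)
  row 0: subtract 1×row1 = (1, 0)

pivot columns: 0, 1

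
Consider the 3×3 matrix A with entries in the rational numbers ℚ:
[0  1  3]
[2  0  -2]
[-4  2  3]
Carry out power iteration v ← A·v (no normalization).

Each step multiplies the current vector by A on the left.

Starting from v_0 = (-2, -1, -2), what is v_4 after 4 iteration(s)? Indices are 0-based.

v_4 = (112, 28, -224)

v_0 = (-2, -1, -2).
v_1 = A·v_0 = (-7, 0, 0).
v_2 = A·v_1 = (0, -14, 28).
v_3 = A·v_2 = (70, -56, 56).
v_4 = A·v_3 = (112, 28, -224).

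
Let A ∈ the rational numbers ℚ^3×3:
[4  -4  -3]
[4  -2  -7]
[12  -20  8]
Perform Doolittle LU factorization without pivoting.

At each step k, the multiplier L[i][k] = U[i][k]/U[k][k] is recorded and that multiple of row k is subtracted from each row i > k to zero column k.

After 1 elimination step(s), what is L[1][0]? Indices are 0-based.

L[1][0] = 1

Step 1: pivot at (0,0) is 4.
  row1 ← row1 − (1)·row0  ⇒  L[1][0]=1, U row1=(0, 2, -4)
  row2 ← row2 − (3)·row0  ⇒  L[2][0]=3, U row2=(0, -8, 17)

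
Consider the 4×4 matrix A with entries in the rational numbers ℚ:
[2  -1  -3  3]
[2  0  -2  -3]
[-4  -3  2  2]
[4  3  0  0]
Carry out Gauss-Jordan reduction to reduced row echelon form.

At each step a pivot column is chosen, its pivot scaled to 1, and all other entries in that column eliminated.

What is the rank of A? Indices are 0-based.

rank = 4

step 1: normalize row 0 (÷2) = (1, -1/2, -3/2, 3/2)
  row 1: subtract 2×row0 = (0, 1, 1, -6)
  row 2: subtract -4×row0 = (0, -5, -4, 8)
  row 3: subtract 4×row0 = (0, 5, 6, -6)
step 2: normalize row 1 (÷1) = (0, 1, 1, -6)
  row 0: subtract -1/2×row1 = (1, 0, -1, -3/2)
  row 2: subtract -5×row1 = (0, 0, 1, -22)
  row 3: subtract 5×row1 = (0, 0, 1, 24)
step 3: normalize row 2 (÷1) = (0, 0, 1, -22)
  row 0: subtract -1×row2 = (1, 0, 0, -47/2)
  row 1: subtract 1×row2 = (0, 1, 0, 16)
  row 3: subtract 1×row2 = (0, 0, 0, 46)
step 4: normalize row 3 (÷46) = (0, 0, 0, 1)
  row 0: subtract -47/2×row3 = (1, 0, 0, 0)
  row 1: subtract 16×row3 = (0, 1, 0, 0)
  row 2: subtract -22×row3 = (0, 0, 1, 0)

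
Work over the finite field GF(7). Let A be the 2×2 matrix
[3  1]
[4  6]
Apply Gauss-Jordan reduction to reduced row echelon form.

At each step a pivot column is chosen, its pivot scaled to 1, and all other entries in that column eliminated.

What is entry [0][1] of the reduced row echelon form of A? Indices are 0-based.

M[0][1] = 5

[1] R0 /= 3  ⇒  (1, 5)
     R1 -= 4·R0  ⇒  (0, 0)
column 1 empty below row 1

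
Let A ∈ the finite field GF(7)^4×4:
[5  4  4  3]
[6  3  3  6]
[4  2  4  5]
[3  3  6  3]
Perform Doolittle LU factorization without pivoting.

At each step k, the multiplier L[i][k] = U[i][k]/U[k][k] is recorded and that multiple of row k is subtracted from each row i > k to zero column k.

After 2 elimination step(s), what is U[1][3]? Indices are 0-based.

Step 1: pivot at (0,0) is 5.
  row1 ← row1 − (4)·row0  ⇒  L[1][0]=4, U row1=(0, 1, 1, 1)
  row2 ← row2 − (5)·row0  ⇒  L[2][0]=5, U row2=(0, 3, 5, 4)
  row3 ← row3 − (2)·row0  ⇒  L[3][0]=2, U row3=(0, 2, 5, 4)
Step 2: pivot at (1,1) is 1.
  row2 ← row2 − (3)·row1  ⇒  L[2][1]=3, U row2=(0, 0, 2, 1)
  row3 ← row3 − (2)·row1  ⇒  L[3][1]=2, U row3=(0, 0, 3, 2)

U[1][3] = 1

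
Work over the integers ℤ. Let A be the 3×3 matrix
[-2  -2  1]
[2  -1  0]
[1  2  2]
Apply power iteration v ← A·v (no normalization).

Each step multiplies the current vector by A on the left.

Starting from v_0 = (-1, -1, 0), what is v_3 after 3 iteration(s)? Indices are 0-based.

v_3 = (-4, -27, 1)

v_0 = (-1, -1, 0).
v_1 = A·v_0 = (4, -1, -3).
v_2 = A·v_1 = (-9, 9, -4).
v_3 = A·v_2 = (-4, -27, 1).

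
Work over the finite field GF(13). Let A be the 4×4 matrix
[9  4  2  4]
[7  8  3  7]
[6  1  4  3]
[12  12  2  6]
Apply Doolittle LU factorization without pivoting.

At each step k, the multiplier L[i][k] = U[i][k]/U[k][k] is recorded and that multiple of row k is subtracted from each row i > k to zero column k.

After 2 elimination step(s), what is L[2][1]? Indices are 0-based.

[col 0] pivot 9
  R1 -= 8*R0 → (0, 2, 0, 1)  (L[1][0] := 8)
  R2 -= 5*R0 → (0, 7, 7, 9)  (L[2][0] := 5)
  R3 -= 10*R0 → (0, 11, 8, 5)  (L[3][0] := 10)
[col 1] pivot 2
  R2 -= 10*R1 → (0, 0, 7, 12)  (L[2][1] := 10)
  R3 -= 12*R1 → (0, 0, 8, 6)  (L[3][1] := 12)

L[2][1] = 10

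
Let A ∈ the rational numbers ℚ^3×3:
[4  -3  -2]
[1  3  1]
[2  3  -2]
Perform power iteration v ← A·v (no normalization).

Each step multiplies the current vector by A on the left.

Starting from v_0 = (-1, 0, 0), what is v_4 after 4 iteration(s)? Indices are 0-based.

v_0 = (-1, 0, 0).
v_1 = A·v_0 = (-4, -1, -2).
v_2 = A·v_1 = (-9, -9, -7).
v_3 = A·v_2 = (5, -43, -31).
v_4 = A·v_3 = (211, -155, -57).

v_4 = (211, -155, -57)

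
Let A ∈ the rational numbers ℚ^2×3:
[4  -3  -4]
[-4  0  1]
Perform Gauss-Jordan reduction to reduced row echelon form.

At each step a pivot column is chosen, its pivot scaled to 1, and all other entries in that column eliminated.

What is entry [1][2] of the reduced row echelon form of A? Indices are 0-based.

step 1: normalize row 0 (÷4) = (1, -3/4, -1)
  row 1: subtract -4×row0 = (0, -3, -3)
step 2: normalize row 1 (÷-3) = (0, 1, 1)
  row 0: subtract -3/4×row1 = (1, 0, -1/4)

M[1][2] = 1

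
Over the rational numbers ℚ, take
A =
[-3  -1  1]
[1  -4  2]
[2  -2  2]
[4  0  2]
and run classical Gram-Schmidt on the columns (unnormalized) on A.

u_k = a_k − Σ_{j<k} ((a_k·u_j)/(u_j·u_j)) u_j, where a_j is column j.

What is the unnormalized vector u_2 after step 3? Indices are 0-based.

u_2 = (768/605, -296/605, 208/605, 546/605)

Step 1: u_0 = a_0 = (-3, 1, 2, 4).
Step 2: u_1 = a_1 − (-1/6)·u_0 = (-3/2, -23/6, -5/3, 2/3).
Step 3: u_2 = a_2 − (11/30)·u_0 − (-67/121)·u_1 = (768/605, -296/605, 208/605, 546/605).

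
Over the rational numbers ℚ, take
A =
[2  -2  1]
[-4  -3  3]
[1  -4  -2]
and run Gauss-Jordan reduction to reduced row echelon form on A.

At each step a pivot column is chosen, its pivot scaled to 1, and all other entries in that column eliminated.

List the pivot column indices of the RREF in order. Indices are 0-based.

[1] R0 /= 2  ⇒  (1, -1, 1/2)
     R1 -= -4·R0  ⇒  (0, -7, 5)
     R2 -= 1·R0  ⇒  (0, -3, -5/2)
[2] R1 /= -7  ⇒  (0, 1, -5/7)
     R0 -= -1·R1  ⇒  (1, 0, -3/14)
     R2 -= -3·R1  ⇒  (0, 0, -65/14)
[3] R2 /= -65/14  ⇒  (0, 0, 1)
     R0 -= -3/14·R2  ⇒  (1, 0, 0)
     R1 -= -5/7·R2  ⇒  (0, 1, 0)

pivot columns: 0, 1, 2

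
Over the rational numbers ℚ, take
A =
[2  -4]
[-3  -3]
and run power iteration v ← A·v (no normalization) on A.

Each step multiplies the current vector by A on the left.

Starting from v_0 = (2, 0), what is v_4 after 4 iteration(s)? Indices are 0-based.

v_0 = (2, 0).
v_1 = A·v_0 = (4, -6).
v_2 = A·v_1 = (32, 6).
v_3 = A·v_2 = (40, -114).
v_4 = A·v_3 = (536, 222).

v_4 = (536, 222)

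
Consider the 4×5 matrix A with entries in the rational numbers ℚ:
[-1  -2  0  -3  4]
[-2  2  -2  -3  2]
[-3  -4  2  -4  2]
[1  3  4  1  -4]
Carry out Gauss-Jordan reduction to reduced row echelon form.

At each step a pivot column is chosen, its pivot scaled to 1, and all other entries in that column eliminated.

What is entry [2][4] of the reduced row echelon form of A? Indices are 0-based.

M[2][4] = -2/3

[1] R0 /= -1  ⇒  (1, 2, 0, 3, -4)
     R1 -= -2·R0  ⇒  (0, 6, -2, 3, -6)
     R2 -= -3·R0  ⇒  (0, 2, 2, 5, -10)
     R3 -= 1·R0  ⇒  (0, 1, 4, -2, 0)
[2] R1 /= 6  ⇒  (0, 1, -1/3, 1/2, -1)
     R0 -= 2·R1  ⇒  (1, 0, 2/3, 2, -2)
     R2 -= 2·R1  ⇒  (0, 0, 8/3, 4, -8)
     R3 -= 1·R1  ⇒  (0, 0, 13/3, -5/2, 1)
[3] R2 /= 8/3  ⇒  (0, 0, 1, 3/2, -3)
     R0 -= 2/3·R2  ⇒  (1, 0, 0, 1, 0)
     R1 -= -1/3·R2  ⇒  (0, 1, 0, 1, -2)
     R3 -= 13/3·R2  ⇒  (0, 0, 0, -9, 14)
[4] R3 /= -9  ⇒  (0, 0, 0, 1, -14/9)
     R0 -= 1·R3  ⇒  (1, 0, 0, 0, 14/9)
     R1 -= 1·R3  ⇒  (0, 1, 0, 0, -4/9)
     R2 -= 3/2·R3  ⇒  (0, 0, 1, 0, -2/3)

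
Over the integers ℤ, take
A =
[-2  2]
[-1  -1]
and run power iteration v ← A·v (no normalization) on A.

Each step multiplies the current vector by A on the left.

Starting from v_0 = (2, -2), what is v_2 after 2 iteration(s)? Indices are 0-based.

v_0 = (2, -2).
v_1 = A·v_0 = (-8, 0).
v_2 = A·v_1 = (16, 8).

v_2 = (16, 8)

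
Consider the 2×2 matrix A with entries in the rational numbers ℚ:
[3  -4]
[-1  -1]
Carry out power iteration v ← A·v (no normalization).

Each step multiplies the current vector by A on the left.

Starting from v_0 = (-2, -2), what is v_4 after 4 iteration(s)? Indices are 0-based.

v_4 = (-82, -10)

v_0 = (-2, -2).
v_1 = A·v_0 = (2, 4).
v_2 = A·v_1 = (-10, -6).
v_3 = A·v_2 = (-6, 16).
v_4 = A·v_3 = (-82, -10).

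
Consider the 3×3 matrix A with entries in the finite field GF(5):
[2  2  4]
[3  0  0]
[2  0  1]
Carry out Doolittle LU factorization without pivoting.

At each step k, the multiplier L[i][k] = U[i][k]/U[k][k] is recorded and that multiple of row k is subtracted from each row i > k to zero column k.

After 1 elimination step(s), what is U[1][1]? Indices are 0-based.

[col 0] pivot 2
  R1 -= 4*R0 → (0, 2, 4)  (L[1][0] := 4)
  R2 -= 1*R0 → (0, 3, 2)  (L[2][0] := 1)

U[1][1] = 2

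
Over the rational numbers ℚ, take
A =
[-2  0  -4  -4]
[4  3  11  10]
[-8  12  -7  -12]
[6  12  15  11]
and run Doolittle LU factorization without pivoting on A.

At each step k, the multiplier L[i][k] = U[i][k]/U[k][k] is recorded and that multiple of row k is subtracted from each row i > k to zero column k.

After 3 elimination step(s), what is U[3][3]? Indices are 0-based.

U[3][3] = 3

k=0: U[0][0]=-2
  eliminate (1,0): mult=-2, new row 1: (0, 3, 3, 2); set L[1][0]=-2
  eliminate (2,0): mult=4, new row 2: (0, 12, 9, 4); set L[2][0]=4
  eliminate (3,0): mult=-3, new row 3: (0, 12, 3, -1); set L[3][0]=-3
k=1: U[1][1]=3
  eliminate (2,1): mult=4, new row 2: (0, 0, -3, -4); set L[2][1]=4
  eliminate (3,1): mult=4, new row 3: (0, 0, -9, -9); set L[3][1]=4
k=2: U[2][2]=-3
  eliminate (3,2): mult=3, new row 3: (0, 0, 0, 3); set L[3][2]=3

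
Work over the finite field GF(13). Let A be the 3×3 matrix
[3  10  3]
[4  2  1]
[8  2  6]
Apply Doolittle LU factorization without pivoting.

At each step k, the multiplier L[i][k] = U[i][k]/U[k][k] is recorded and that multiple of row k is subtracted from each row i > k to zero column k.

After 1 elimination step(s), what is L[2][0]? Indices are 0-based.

Step 1: pivot at (0,0) is 3.
  row1 ← row1 − (10)·row0  ⇒  L[1][0]=10, U row1=(0, 6, 10)
  row2 ← row2 − (7)·row0  ⇒  L[2][0]=7, U row2=(0, 10, 11)

L[2][0] = 7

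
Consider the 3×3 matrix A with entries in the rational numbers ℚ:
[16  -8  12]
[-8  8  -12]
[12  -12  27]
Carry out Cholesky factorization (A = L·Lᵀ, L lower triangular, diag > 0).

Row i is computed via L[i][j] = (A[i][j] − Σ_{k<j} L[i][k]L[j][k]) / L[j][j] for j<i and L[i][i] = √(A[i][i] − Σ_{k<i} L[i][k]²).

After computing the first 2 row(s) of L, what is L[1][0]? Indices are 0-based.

L[1][0] = -2

Step 1: L[0][0] = √(16) = 4.
  L[1][0] = (-8) / L[0][0] = -2.
Step 2: L[1][1] = √(4) = 2.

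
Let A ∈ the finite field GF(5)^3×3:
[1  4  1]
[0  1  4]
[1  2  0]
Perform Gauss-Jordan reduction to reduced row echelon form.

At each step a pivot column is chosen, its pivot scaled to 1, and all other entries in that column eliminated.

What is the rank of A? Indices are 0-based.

rank = 3

step 1: normalize row 0 (÷1) = (1, 4, 1)
  row 2: subtract 1×row0 = (0, 3, 4)
step 2: normalize row 1 (÷1) = (0, 1, 4)
  row 0: subtract 4×row1 = (1, 0, 0)
  row 2: subtract 3×row1 = (0, 0, 2)
step 3: normalize row 2 (÷2) = (0, 0, 1)
  row 1: subtract 4×row2 = (0, 1, 0)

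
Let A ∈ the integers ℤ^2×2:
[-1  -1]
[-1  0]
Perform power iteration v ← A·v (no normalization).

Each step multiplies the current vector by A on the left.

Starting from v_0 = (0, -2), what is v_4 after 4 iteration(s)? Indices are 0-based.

v_4 = (-6, -4)

v_0 = (0, -2).
v_1 = A·v_0 = (2, 0).
v_2 = A·v_1 = (-2, -2).
v_3 = A·v_2 = (4, 2).
v_4 = A·v_3 = (-6, -4).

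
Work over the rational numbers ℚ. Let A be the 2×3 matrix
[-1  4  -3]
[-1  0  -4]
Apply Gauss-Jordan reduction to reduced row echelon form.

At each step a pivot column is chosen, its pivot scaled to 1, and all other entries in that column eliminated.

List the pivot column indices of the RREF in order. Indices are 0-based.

step 1: normalize row 0 (÷-1) = (1, -4, 3)
  row 1: subtract -1×row0 = (0, -4, -1)
step 2: normalize row 1 (÷-4) = (0, 1, 1/4)
  row 0: subtract -4×row1 = (1, 0, 4)

pivot columns: 0, 1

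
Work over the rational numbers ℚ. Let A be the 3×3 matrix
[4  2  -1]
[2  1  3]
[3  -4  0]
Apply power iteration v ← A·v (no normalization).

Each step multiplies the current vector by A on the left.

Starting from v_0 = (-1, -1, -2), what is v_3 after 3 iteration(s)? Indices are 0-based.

v_3 = (-192, -12, -49)

v_0 = (-1, -1, -2).
v_1 = A·v_0 = (-4, -9, 1).
v_2 = A·v_1 = (-35, -14, 24).
v_3 = A·v_2 = (-192, -12, -49).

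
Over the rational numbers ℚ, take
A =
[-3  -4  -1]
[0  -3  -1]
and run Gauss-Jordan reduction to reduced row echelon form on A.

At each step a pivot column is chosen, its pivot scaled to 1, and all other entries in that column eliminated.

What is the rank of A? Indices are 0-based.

rank = 2

[1] R0 /= -3  ⇒  (1, 4/3, 1/3)
[2] R1 /= -3  ⇒  (0, 1, 1/3)
     R0 -= 4/3·R1  ⇒  (1, 0, -1/9)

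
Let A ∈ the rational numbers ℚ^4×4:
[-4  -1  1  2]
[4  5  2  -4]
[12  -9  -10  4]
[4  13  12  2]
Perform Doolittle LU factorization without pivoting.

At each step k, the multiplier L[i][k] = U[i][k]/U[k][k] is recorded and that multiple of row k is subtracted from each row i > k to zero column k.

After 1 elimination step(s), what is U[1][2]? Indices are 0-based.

U[1][2] = 3

Step 1: pivot at (0,0) is -4.
  row1 ← row1 − (-1)·row0  ⇒  L[1][0]=-1, U row1=(0, 4, 3, -2)
  row2 ← row2 − (-3)·row0  ⇒  L[2][0]=-3, U row2=(0, -12, -7, 10)
  row3 ← row3 − (-1)·row0  ⇒  L[3][0]=-1, U row3=(0, 12, 13, 4)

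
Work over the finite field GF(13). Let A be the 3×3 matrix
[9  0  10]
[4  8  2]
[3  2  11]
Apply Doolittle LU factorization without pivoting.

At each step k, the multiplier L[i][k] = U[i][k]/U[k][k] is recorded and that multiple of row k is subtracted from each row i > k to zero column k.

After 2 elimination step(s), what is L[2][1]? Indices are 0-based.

[col 0] pivot 9
  R1 -= 12*R0 → (0, 8, 12)  (L[1][0] := 12)
  R2 -= 9*R0 → (0, 2, 12)  (L[2][0] := 9)
[col 1] pivot 8
  R2 -= 10*R1 → (0, 0, 9)  (L[2][1] := 10)

L[2][1] = 10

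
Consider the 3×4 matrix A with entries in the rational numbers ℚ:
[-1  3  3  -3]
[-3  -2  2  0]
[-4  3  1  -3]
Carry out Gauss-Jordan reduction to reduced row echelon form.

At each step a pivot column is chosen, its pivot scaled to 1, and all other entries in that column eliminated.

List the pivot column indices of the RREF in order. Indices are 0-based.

pivot columns: 0, 1, 2

step 1: normalize row 0 (÷-1) = (1, -3, -3, 3)
  row 1: subtract -3×row0 = (0, -11, -7, 9)
  row 2: subtract -4×row0 = (0, -9, -11, 9)
step 2: normalize row 1 (÷-11) = (0, 1, 7/11, -9/11)
  row 0: subtract -3×row1 = (1, 0, -12/11, 6/11)
  row 2: subtract -9×row1 = (0, 0, -58/11, 18/11)
step 3: normalize row 2 (÷-58/11) = (0, 0, 1, -9/29)
  row 0: subtract -12/11×row2 = (1, 0, 0, 6/29)
  row 1: subtract 7/11×row2 = (0, 1, 0, -18/29)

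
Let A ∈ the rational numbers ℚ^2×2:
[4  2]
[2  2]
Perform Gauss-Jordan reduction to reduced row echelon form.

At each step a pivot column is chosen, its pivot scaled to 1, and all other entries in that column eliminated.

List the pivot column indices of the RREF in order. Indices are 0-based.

pivot columns: 0, 1

pivot(0,0)=4: scale R0 → (1, 1/2)
  clear (1,0): R1 −= (2)R0 → (0, 1)
pivot(1,1)=1: scale R1 → (0, 1)
  clear (0,1): R0 −= (1/2)R1 → (1, 0)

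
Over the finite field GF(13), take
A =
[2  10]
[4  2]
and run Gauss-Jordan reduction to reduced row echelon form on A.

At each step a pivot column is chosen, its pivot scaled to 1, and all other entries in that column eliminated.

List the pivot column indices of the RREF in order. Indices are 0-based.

step 1: normalize row 0 (÷2) = (1, 5)
  row 1: subtract 4×row0 = (0, 8)
step 2: normalize row 1 (÷8) = (0, 1)
  row 0: subtract 5×row1 = (1, 0)

pivot columns: 0, 1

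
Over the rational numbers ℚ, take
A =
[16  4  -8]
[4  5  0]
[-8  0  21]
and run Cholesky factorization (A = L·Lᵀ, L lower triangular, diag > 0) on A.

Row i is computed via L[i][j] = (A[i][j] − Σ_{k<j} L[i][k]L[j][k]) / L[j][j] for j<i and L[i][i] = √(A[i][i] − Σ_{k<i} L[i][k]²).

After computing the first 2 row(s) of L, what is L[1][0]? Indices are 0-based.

L[1][0] = 1

Step 1: L[0][0] = √(16) = 4.
  L[1][0] = (4) / L[0][0] = 1.
Step 2: L[1][1] = √(4) = 2.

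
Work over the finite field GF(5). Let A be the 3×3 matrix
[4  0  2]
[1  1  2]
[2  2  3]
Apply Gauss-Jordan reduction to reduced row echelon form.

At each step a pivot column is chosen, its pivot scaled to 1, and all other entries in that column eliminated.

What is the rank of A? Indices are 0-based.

step 1: normalize row 0 (÷4) = (1, 0, 3)
  row 1: subtract 1×row0 = (0, 1, 4)
  row 2: subtract 2×row0 = (0, 2, 2)
step 2: normalize row 1 (÷1) = (0, 1, 4)
  row 2: subtract 2×row1 = (0, 0, 4)
step 3: normalize row 2 (÷4) = (0, 0, 1)
  row 0: subtract 3×row2 = (1, 0, 0)
  row 1: subtract 4×row2 = (0, 1, 0)

rank = 3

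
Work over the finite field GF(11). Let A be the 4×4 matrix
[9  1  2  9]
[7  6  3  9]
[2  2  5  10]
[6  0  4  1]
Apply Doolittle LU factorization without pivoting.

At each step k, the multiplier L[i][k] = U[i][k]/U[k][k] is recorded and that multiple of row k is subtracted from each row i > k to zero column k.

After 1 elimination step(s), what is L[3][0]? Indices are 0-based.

L[3][0] = 8

[col 0] pivot 9
  R1 -= 2*R0 → (0, 4, 10, 2)  (L[1][0] := 2)
  R2 -= 10*R0 → (0, 3, 7, 8)  (L[2][0] := 10)
  R3 -= 8*R0 → (0, 3, 10, 6)  (L[3][0] := 8)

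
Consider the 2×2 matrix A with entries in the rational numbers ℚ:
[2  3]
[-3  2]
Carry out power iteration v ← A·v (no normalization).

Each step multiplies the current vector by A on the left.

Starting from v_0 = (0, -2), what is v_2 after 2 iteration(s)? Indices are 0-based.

v_2 = (-24, 10)

v_0 = (0, -2).
v_1 = A·v_0 = (-6, -4).
v_2 = A·v_1 = (-24, 10).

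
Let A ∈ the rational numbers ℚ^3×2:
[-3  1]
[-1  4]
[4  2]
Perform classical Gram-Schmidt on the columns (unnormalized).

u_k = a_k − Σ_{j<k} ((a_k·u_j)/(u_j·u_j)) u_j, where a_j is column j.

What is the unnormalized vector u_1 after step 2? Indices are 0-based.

Step 1: u_0 = a_0 = (-3, -1, 4).
Step 2: u_1 = a_1 − (1/26)·u_0 = (29/26, 105/26, 24/13).

u_1 = (29/26, 105/26, 24/13)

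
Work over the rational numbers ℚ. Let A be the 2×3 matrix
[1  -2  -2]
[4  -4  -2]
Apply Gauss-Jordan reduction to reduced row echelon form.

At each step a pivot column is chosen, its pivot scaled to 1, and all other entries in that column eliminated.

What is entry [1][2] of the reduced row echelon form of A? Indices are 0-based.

step 1: normalize row 0 (÷1) = (1, -2, -2)
  row 1: subtract 4×row0 = (0, 4, 6)
step 2: normalize row 1 (÷4) = (0, 1, 3/2)
  row 0: subtract -2×row1 = (1, 0, 1)

M[1][2] = 3/2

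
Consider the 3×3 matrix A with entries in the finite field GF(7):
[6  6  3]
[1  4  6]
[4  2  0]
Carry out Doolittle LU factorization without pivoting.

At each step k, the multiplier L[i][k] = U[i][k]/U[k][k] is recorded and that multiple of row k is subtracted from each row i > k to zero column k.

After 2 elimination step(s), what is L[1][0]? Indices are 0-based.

L[1][0] = 6

k=0: U[0][0]=6
  eliminate (1,0): mult=6, new row 1: (0, 3, 2); set L[1][0]=6
  eliminate (2,0): mult=3, new row 2: (0, 5, 5); set L[2][0]=3
k=1: U[1][1]=3
  eliminate (2,1): mult=4, new row 2: (0, 0, 4); set L[2][1]=4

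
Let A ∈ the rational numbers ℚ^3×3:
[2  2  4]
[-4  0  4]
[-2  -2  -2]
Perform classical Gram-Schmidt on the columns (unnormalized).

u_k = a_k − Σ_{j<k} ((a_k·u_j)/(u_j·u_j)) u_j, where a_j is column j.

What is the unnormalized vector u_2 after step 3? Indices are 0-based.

Step 1: u_0 = a_0 = (2, -4, -2).
Step 2: u_1 = a_1 − (1/3)·u_0 = (4/3, 4/3, -4/3).
Step 3: u_2 = a_2 − (-1/6)·u_0 − (5/2)·u_1 = (1, 0, 1).

u_2 = (1, 0, 1)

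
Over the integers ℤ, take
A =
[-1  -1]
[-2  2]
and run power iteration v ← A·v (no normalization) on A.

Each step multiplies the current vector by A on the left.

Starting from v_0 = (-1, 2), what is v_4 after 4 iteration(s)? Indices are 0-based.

v_4 = (-29, 94)

v_0 = (-1, 2).
v_1 = A·v_0 = (-1, 6).
v_2 = A·v_1 = (-5, 14).
v_3 = A·v_2 = (-9, 38).
v_4 = A·v_3 = (-29, 94).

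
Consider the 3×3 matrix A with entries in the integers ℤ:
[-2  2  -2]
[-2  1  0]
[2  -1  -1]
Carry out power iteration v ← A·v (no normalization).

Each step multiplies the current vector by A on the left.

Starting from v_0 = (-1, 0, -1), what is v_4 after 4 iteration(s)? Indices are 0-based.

v_0 = (-1, 0, -1).
v_1 = A·v_0 = (4, 2, -1).
v_2 = A·v_1 = (-2, -6, 7).
v_3 = A·v_2 = (-22, -2, -5).
v_4 = A·v_3 = (50, 42, -37).

v_4 = (50, 42, -37)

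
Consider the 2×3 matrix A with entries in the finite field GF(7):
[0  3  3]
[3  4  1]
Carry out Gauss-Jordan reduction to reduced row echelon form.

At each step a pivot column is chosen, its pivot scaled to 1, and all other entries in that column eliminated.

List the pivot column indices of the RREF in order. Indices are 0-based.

pivot columns: 0, 1

step 1: exchange rows 0,1
step 1: normalize row 0 (÷3) = (1, 6, 5)
step 2: normalize row 1 (÷3) = (0, 1, 1)
  row 0: subtract 6×row1 = (1, 0, 6)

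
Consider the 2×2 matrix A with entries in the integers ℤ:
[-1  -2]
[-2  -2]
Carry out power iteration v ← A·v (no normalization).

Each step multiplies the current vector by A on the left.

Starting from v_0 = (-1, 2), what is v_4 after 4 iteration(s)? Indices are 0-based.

v_0 = (-1, 2).
v_1 = A·v_0 = (-3, -2).
v_2 = A·v_1 = (7, 10).
v_3 = A·v_2 = (-27, -34).
v_4 = A·v_3 = (95, 122).

v_4 = (95, 122)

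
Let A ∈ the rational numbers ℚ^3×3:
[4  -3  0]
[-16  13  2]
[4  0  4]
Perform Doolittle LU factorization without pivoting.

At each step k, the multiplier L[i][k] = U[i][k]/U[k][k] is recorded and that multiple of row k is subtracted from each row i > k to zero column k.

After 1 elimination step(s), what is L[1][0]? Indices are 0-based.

k=0: U[0][0]=4
  eliminate (1,0): mult=-4, new row 1: (0, 1, 2); set L[1][0]=-4
  eliminate (2,0): mult=1, new row 2: (0, 3, 4); set L[2][0]=1

L[1][0] = -4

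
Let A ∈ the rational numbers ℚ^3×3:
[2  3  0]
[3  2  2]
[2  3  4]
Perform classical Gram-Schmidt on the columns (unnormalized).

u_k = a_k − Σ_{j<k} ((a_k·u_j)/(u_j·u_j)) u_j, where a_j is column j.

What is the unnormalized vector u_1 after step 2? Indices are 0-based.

Step 1: u_0 = a_0 = (2, 3, 2).
Step 2: u_1 = a_1 − (18/17)·u_0 = (15/17, -20/17, 15/17).

u_1 = (15/17, -20/17, 15/17)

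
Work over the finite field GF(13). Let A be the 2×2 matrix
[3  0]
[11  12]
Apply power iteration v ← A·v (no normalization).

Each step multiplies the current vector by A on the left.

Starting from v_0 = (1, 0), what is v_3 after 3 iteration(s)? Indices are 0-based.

v_0 = (1, 0).
v_1 = A·v_0 = (3, 11).
v_2 = A·v_1 = (9, 9).
v_3 = A·v_2 = (1, 12).

v_3 = (1, 12)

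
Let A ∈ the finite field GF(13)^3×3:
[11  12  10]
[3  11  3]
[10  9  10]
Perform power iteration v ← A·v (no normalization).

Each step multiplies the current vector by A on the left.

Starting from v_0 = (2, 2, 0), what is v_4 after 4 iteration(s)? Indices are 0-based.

v_4 = (3, 2, 10)

v_0 = (2, 2, 0).
v_1 = A·v_0 = (7, 2, 12).
v_2 = A·v_1 = (0, 1, 0).
v_3 = A·v_2 = (12, 11, 9).
v_4 = A·v_3 = (3, 2, 10).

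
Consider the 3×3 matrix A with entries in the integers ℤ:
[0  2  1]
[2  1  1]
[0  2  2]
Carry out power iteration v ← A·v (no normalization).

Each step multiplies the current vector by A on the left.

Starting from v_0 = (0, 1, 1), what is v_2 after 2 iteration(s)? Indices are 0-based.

v_0 = (0, 1, 1).
v_1 = A·v_0 = (3, 2, 4).
v_2 = A·v_1 = (8, 12, 12).

v_2 = (8, 12, 12)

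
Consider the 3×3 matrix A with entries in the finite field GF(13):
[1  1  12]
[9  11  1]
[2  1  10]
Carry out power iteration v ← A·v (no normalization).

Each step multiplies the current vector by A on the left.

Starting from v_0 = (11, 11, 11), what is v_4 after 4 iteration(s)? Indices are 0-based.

v_0 = (11, 11, 11).
v_1 = A·v_0 = (11, 10, 0).
v_2 = A·v_1 = (8, 1, 6).
v_3 = A·v_2 = (3, 11, 12).
v_4 = A·v_3 = (2, 4, 7).

v_4 = (2, 4, 7)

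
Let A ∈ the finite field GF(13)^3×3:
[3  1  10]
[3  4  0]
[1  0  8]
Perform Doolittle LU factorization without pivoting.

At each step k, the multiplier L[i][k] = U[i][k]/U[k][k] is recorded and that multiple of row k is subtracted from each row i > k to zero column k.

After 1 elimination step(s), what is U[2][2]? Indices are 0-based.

U[2][2] = 9

[col 0] pivot 3
  R1 -= 1*R0 → (0, 3, 3)  (L[1][0] := 1)
  R2 -= 9*R0 → (0, 4, 9)  (L[2][0] := 9)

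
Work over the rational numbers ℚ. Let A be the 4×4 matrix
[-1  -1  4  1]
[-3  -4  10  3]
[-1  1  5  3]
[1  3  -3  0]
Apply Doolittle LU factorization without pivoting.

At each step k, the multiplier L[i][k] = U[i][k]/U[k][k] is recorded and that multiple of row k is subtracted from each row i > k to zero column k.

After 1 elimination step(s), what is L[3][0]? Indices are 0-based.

L[3][0] = -1

Step 1: pivot at (0,0) is -1.
  row1 ← row1 − (3)·row0  ⇒  L[1][0]=3, U row1=(0, -1, -2, 0)
  row2 ← row2 − (1)·row0  ⇒  L[2][0]=1, U row2=(0, 2, 1, 2)
  row3 ← row3 − (-1)·row0  ⇒  L[3][0]=-1, U row3=(0, 2, 1, 1)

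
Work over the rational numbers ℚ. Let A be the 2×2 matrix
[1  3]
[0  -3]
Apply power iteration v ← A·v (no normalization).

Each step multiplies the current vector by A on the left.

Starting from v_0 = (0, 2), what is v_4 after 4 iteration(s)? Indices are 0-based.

v_4 = (-120, 162)

v_0 = (0, 2).
v_1 = A·v_0 = (6, -6).
v_2 = A·v_1 = (-12, 18).
v_3 = A·v_2 = (42, -54).
v_4 = A·v_3 = (-120, 162).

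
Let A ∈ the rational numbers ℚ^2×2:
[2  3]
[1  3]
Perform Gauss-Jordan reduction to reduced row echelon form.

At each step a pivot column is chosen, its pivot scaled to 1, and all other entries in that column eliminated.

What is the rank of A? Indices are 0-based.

rank = 2

pivot(0,0)=2: scale R0 → (1, 3/2)
  clear (1,0): R1 −= (1)R0 → (0, 3/2)
pivot(1,1)=3/2: scale R1 → (0, 1)
  clear (0,1): R0 −= (3/2)R1 → (1, 0)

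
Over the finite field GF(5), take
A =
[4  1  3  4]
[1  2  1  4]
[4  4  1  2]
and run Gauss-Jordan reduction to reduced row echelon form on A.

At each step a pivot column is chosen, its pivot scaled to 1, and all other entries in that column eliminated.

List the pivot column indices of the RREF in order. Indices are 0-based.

[1] R0 /= 4  ⇒  (1, 4, 2, 1)
     R1 -= 1·R0  ⇒  (0, 3, 4, 3)
     R2 -= 4·R0  ⇒  (0, 3, 3, 3)
[2] R1 /= 3  ⇒  (0, 1, 3, 1)
     R0 -= 4·R1  ⇒  (1, 0, 0, 2)
     R2 -= 3·R1  ⇒  (0, 0, 4, 0)
[3] R2 /= 4  ⇒  (0, 0, 1, 0)
     R1 -= 3·R2  ⇒  (0, 1, 0, 1)

pivot columns: 0, 1, 2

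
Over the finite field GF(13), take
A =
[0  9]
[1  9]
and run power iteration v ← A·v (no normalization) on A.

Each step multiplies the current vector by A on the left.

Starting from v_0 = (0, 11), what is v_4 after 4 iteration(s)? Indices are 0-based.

v_0 = (0, 11).
v_1 = A·v_0 = (8, 8).
v_2 = A·v_1 = (7, 2).
v_3 = A·v_2 = (5, 12).
v_4 = A·v_3 = (4, 9).

v_4 = (4, 9)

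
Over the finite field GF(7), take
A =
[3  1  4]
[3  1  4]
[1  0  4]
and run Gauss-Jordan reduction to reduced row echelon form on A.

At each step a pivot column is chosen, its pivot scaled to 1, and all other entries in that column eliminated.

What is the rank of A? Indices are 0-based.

rank = 2

[1] R0 /= 3  ⇒  (1, 5, 6)
     R1 -= 3·R0  ⇒  (0, 0, 0)
     R2 -= 1·R0  ⇒  (0, 2, 5)
[2] R1 <-> R2
[2] R1 /= 2  ⇒  (0, 1, 6)
     R0 -= 5·R1  ⇒  (1, 0, 4)
column 2 empty below row 2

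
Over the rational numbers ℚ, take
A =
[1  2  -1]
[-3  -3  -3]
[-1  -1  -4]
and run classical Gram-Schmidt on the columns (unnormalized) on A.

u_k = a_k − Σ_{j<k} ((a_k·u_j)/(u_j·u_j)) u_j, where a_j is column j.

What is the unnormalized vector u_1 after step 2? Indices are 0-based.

Step 1: u_0 = a_0 = (1, -3, -1).
Step 2: u_1 = a_1 − (12/11)·u_0 = (10/11, 3/11, 1/11).

u_1 = (10/11, 3/11, 1/11)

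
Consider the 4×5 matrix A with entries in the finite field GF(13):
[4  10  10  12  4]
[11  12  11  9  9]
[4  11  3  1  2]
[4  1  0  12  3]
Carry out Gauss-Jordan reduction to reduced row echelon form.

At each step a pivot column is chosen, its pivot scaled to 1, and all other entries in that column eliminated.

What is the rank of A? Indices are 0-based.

rank = 4

pivot(0,0)=4: scale R0 → (1, 9, 9, 3, 1)
  clear (1,0): R1 −= (11)R0 → (0, 4, 3, 2, 11)
  clear (2,0): R2 −= (4)R0 → (0, 1, 6, 2, 11)
  clear (3,0): R3 −= (4)R0 → (0, 4, 3, 0, 12)
pivot(1,1)=4: scale R1 → (0, 1, 4, 7, 6)
  clear (0,1): R0 −= (9)R1 → (1, 0, 12, 5, 12)
  clear (2,1): R2 −= (1)R1 → (0, 0, 2, 8, 5)
  clear (3,1): R3 −= (4)R1 → (0, 0, 0, 11, 1)
pivot(2,2)=2: scale R2 → (0, 0, 1, 4, 9)
  clear (0,2): R0 −= (12)R2 → (1, 0, 0, 9, 8)
  clear (1,2): R1 −= (4)R2 → (0, 1, 0, 4, 9)
pivot(3,3)=11: scale R3 → (0, 0, 0, 1, 6)
  clear (0,3): R0 −= (9)R3 → (1, 0, 0, 0, 6)
  clear (1,3): R1 −= (4)R3 → (0, 1, 0, 0, 11)
  clear (2,3): R2 −= (4)R3 → (0, 0, 1, 0, 11)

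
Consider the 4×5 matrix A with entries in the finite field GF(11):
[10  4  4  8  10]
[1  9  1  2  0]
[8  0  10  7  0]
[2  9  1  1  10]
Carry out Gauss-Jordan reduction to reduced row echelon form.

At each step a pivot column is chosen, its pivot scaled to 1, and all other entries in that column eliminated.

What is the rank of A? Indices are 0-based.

step 1: normalize row 0 (÷10) = (1, 7, 7, 3, 1)
  row 1: subtract 1×row0 = (0, 2, 5, 10, 10)
  row 2: subtract 8×row0 = (0, 10, 9, 5, 3)
  row 3: subtract 2×row0 = (0, 6, 9, 6, 8)
step 2: normalize row 1 (÷2) = (0, 1, 8, 5, 5)
  row 0: subtract 7×row1 = (1, 0, 6, 1, 10)
  row 2: subtract 10×row1 = (0, 0, 6, 10, 8)
  row 3: subtract 6×row1 = (0, 0, 5, 9, 0)
step 3: normalize row 2 (÷6) = (0, 0, 1, 9, 5)
  row 0: subtract 6×row2 = (1, 0, 0, 2, 2)
  row 1: subtract 8×row2 = (0, 1, 0, 10, 9)
  row 3: subtract 5×row2 = (0, 0, 0, 8, 8)
step 4: normalize row 3 (÷8) = (0, 0, 0, 1, 1)
  row 0: subtract 2×row3 = (1, 0, 0, 0, 0)
  row 1: subtract 10×row3 = (0, 1, 0, 0, 10)
  row 2: subtract 9×row3 = (0, 0, 1, 0, 7)

rank = 4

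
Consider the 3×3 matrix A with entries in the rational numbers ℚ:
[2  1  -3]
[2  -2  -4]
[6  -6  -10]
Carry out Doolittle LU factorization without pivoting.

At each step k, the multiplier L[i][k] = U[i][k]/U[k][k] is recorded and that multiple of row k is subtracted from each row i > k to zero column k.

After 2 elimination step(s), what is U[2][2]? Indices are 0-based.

U[2][2] = 2

k=0: U[0][0]=2
  eliminate (1,0): mult=1, new row 1: (0, -3, -1); set L[1][0]=1
  eliminate (2,0): mult=3, new row 2: (0, -9, -1); set L[2][0]=3
k=1: U[1][1]=-3
  eliminate (2,1): mult=3, new row 2: (0, 0, 2); set L[2][1]=3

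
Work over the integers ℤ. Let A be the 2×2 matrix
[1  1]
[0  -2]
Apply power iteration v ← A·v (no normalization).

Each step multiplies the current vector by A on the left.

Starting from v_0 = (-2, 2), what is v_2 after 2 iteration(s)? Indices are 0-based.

v_0 = (-2, 2).
v_1 = A·v_0 = (0, -4).
v_2 = A·v_1 = (-4, 8).

v_2 = (-4, 8)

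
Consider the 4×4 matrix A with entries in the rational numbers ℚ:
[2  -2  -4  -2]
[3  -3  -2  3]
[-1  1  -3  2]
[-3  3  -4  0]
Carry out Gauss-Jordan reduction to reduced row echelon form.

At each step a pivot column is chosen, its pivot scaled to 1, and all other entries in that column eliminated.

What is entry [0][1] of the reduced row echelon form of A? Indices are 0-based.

pivot(0,0)=2: scale R0 → (1, -1, -2, -1)
  clear (1,0): R1 −= (3)R0 → (0, 0, 4, 6)
  clear (2,0): R2 −= (-1)R0 → (0, 0, -5, 1)
  clear (3,0): R3 −= (-3)R0 → (0, 0, -10, -3)
col 1: no nonzero at/below row 1; advance.
pivot(1,2)=4: scale R1 → (0, 0, 1, 3/2)
  clear (0,2): R0 −= (-2)R1 → (1, -1, 0, 2)
  clear (2,2): R2 −= (-5)R1 → (0, 0, 0, 17/2)
  clear (3,2): R3 −= (-10)R1 → (0, 0, 0, 12)
pivot(2,3)=17/2: scale R2 → (0, 0, 0, 1)
  clear (0,3): R0 −= (2)R2 → (1, -1, 0, 0)
  clear (1,3): R1 −= (3/2)R2 → (0, 0, 1, 0)
  clear (3,3): R3 −= (12)R2 → (0, 0, 0, 0)

M[0][1] = -1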